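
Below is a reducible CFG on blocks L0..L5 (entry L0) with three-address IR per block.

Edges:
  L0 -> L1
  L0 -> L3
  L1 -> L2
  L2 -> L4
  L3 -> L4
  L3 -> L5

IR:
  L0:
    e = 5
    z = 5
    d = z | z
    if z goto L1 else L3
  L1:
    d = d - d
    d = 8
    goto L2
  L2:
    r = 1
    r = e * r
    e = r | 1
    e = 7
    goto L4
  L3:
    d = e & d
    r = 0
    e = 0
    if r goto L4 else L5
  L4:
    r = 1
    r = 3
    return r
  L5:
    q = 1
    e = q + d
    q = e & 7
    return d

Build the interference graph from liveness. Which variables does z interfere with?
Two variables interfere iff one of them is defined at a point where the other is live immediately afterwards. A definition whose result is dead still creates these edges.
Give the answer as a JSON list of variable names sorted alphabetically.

Answer: ["d", "e"]

Working:
Per-block:
  L0: {d,e,z} / ∅
  L1: {d} / {d}
  L2: {e,r} / {e}
  L3: {d,e,r} / {d,e}
  L4: {r} / ∅
  L5: {e,q} / {d}

Live sets:
  L0: in=∅ out={d,e}
  L1: in={d,e} out={e}
  L2: in={e} out=∅
  L3: in={d,e} out={d}
  L4: in=∅ out=∅
  L5: in={d} out=∅

Interference:
  d — {e,q,r,z}
  e — {d,r,z}
  q — {d}
  r — {d,e}
  z — {d,e}

N(z) = ["d", "e"]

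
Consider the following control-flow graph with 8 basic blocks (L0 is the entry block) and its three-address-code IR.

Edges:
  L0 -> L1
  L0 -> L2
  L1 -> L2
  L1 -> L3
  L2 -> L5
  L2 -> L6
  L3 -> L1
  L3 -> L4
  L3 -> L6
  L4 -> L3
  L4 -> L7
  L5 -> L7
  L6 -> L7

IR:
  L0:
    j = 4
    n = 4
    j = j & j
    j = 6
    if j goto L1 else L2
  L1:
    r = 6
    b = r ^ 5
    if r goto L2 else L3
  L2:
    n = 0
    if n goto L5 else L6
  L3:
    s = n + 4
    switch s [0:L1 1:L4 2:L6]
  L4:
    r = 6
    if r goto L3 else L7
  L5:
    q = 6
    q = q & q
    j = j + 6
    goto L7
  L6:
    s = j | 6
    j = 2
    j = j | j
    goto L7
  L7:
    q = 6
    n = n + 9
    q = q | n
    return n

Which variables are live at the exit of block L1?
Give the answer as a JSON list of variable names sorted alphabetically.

def/use:
  L0: {j,n} / ∅
  L1: {b,r} / ∅
  L2: {n} / ∅
  L3: {s} / {n}
  L4: {r} / ∅
  L5: {j,q} / {j}
  L6: {j,s} / {j}
  L7: {n,q} / {n}

Liveness:
  live L0: ∅→{j,n}
  live L1: {j,n}→{j,n}
  live L2: {j}→{j,n}
  live L3: {j,n}→{j,n}
  live L4: {j,n}→{j,n}
  live L5: {j,n}→{n}
  live L6: {j,n}→{n}
  live L7: {n}→∅

live-out(L1) = ["j", "n"]

Answer: ["j", "n"]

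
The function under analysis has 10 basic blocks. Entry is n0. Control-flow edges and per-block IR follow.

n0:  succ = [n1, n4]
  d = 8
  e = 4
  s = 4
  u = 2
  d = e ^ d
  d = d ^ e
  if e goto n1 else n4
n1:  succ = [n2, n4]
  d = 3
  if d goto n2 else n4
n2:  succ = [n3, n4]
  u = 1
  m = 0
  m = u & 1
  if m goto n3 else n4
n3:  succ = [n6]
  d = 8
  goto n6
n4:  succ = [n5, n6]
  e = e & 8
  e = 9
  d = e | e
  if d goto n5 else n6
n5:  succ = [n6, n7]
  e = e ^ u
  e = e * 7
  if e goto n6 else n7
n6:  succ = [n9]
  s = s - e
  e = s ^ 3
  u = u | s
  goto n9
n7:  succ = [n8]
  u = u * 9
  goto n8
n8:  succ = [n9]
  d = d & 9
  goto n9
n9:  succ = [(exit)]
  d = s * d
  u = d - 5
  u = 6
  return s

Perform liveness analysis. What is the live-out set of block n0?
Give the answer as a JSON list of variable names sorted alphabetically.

Answer: ["e", "s", "u"]

Working:
def/use:
  n0 def {d,e,s,u} use ∅
  n1 def {d} use ∅
  n2 def {m,u} use ∅
  n3 def {d} use ∅
  n4 def {d,e} use {e}
  n5 def {e} use {e,u}
  n6 def {e,s,u} use {e,s,u}
  n7 def {u} use {u}
  n8 def {d} use {d}
  n9 def {d,u} use {d,s}

Liveness:
  n0: in=∅ out={e,s,u}
  n1: in={e,s,u} out={e,s,u}
  n2: in={e,s} out={e,s,u}
  n3: in={e,s,u} out={d,e,s,u}
  n4: in={e,s,u} out={d,e,s,u}
  n5: in={d,e,s,u} out={d,e,s,u}
  n6: in={d,e,s,u} out={d,s}
  n7: in={d,s,u} out={d,s}
  n8: in={d,s} out={d,s}
  n9: in={d,s} out=∅

live-out(n0) = ["e", "s", "u"]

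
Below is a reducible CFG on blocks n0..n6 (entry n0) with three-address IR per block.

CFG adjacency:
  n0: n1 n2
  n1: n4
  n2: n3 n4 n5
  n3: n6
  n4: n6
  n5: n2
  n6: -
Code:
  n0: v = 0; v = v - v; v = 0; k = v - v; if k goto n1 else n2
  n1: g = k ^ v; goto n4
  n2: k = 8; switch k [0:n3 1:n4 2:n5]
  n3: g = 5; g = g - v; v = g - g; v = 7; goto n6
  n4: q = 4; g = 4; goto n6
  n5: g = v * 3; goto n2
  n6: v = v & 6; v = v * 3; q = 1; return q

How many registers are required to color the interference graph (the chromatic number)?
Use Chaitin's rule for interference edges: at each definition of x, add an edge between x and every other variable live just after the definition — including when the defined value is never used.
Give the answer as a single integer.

Answer: 2

Working:
Block summaries:
  n0: {k,v} / ∅
  n1: {g} / {k,v}
  n2: {k} / ∅
  n3: {g,v} / {v}
  n4: {g,q} / ∅
  n5: {g} / {v}
  n6: {q,v} / {v}

Backward fixpoint:
  n0: in=∅ out={k,v}
  n1: in={k,v} out={v}
  n2: in={v} out={v}
  n3: in={v} out={v}
  n4: in={v} out={v}
  n5: in={v} out={v}
  n6: in={v} out=∅

Conflict graph:
  g↔{v}
  k↔{v}
  q↔{v}
  v↔{g,k,q}

Chromatic number:
  clique {g,v} ⇒ need ≥ 2
  2-colouring: c0={v}  c1={g,k,q}
  χ = 2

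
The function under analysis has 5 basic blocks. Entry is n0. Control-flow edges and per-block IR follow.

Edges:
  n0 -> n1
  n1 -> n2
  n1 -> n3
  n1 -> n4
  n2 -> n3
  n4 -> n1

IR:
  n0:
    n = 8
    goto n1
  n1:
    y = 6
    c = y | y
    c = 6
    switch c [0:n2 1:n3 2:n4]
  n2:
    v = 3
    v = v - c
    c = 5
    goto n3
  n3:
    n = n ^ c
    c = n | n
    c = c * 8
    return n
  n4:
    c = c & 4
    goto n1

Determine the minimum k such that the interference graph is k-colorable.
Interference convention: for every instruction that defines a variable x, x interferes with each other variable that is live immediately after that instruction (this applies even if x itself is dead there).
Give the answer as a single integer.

Per-block:
  n0: def={n} ue=∅
  n1: def={c,y} ue=∅
  n2: def={c,v} ue={c}
  n3: def={c,n} ue={c,n}
  n4: def={c} ue={c}

Live sets:
  live n0: ∅→{n}
  live n1: {n}→{c,n}
  live n2: {c,n}→{c,n}
  live n3: {c,n}→∅
  live n4: {c,n}→{n}

Conflict graph:
  c↔{n,v}
  n↔{c,v,y}
  v↔{c,n}
  y↔{n}

Colouring:
  {c,n,v} pairwise interfere (3-clique) ⇒ χ ≥ 3
  assign c→r1 n→r0 v→r2 y→r1 — no edge inside a register ⇒ χ ≤ 3
  χ = 3

Answer: 3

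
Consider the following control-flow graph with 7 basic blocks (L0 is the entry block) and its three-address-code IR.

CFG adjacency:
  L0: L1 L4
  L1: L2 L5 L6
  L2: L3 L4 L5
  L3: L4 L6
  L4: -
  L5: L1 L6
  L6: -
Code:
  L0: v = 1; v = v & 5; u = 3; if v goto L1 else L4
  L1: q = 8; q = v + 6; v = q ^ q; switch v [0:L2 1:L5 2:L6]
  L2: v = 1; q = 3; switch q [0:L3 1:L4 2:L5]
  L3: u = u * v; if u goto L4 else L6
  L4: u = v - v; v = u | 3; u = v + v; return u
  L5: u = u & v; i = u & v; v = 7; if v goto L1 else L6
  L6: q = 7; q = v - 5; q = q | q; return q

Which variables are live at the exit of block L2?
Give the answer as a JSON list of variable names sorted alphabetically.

Answer: ["u", "v"]

Working:
def/use:
  L0: def={u,v} ue=∅
  L1: def={q,v} ue={v}
  L2: def={q,v} ue=∅
  L3: def={u} ue={u,v}
  L4: def={u,v} ue={v}
  L5: def={i,u,v} ue={u,v}
  L6: def={q} ue={v}

Backward fixpoint:
  live L0: ∅→{u,v}
  live L1: {u,v}→{u,v}
  live L2: {u}→{u,v}
  live L3: {u,v}→{v}
  live L4: {v}→∅
  live L5: {u,v}→{u,v}
  live L6: {v}→∅

live-out(L2) = ["u", "v"]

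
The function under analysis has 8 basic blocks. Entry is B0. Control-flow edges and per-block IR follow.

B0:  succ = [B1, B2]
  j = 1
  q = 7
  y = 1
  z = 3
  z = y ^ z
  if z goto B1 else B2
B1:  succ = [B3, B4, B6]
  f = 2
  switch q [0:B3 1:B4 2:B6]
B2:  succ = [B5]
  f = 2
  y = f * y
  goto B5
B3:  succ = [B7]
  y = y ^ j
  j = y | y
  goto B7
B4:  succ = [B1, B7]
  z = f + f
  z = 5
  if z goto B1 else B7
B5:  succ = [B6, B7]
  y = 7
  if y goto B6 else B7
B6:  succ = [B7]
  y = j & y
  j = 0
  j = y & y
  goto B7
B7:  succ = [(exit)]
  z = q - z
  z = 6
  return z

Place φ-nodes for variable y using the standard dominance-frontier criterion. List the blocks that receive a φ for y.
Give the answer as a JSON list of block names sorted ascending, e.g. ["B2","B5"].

Answer: ["B6", "B7"]

Derivation:
idom tree: B1←B0 B2←B0 B3←B1 B4←B1 B5←B2 B6←B0 B7←B0
Join-block Dom:
  B1: preds {B0,B4}: {B0} ∩ {B0,B1,B4} = {B0}; idom=B0
  B6: preds {B1,B5}: {B0,B1} ∩ {B0,B2,B5} = {B0}; idom=B0
  B7: preds {B3,B4,B5,B6}: {B0,B1,B3} ∩ {B0,B1,B4} ∩ {B0,B2,B5} ∩ {B0,B6} = {B0}; idom=B0

DF derivation:
  join B1 pred B0: · stop@B0
  join B1 pred B4: B4→B1 stop@B0
  join B6 pred B1: B1 stop@B0
  join B6 pred B5: B5→B2 stop@B0
  join B7 pred B3: B3→B1 stop@B0
  join B7 pred B4: B4→B1 stop@B0
  join B7 pred B5: B5→B2 stop@B0
  join B7 pred B6: B6 stop@B0
  B0 → ∅
  B1 → {B1,B6,B7}
  B2 → {B6,B7}
  B3 → {B7}
  B4 → {B1,B7}
  B5 → {B6,B7}
  B6 → {B7}
  B7 → ∅

φ for y: defs {B0,B2,B3,B5,B6}
  DF⁺ = {B6,B7}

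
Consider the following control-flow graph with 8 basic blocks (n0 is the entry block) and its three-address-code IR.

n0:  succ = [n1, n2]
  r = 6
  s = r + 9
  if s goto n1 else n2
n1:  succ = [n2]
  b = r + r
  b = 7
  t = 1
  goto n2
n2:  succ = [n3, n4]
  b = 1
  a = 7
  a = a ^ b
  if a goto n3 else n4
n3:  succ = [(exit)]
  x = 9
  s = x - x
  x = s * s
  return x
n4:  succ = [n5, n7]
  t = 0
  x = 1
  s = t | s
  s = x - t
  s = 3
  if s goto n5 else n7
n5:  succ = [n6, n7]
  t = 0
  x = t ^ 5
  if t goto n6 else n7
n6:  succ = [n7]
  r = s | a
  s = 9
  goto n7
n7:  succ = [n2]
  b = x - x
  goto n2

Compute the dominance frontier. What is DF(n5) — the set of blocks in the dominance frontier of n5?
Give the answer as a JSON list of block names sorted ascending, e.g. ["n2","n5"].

idom tree: n1←n0 n2←n0 n3←n2 n4←n2 n5←n4 n6←n5 n7←n4
Dom at joins:
  n2: preds {n0,n1,n7}: {n0} ∩ {n0,n1} ∩ {n0,n2,n4,n7} = {n0}; idom=n0
  n7: preds {n4,n5,n6}: {n0,n2,n4} ∩ {n0,n2,n4,n5} ∩ {n0,n2,n4,n5,n6} = {n0,n2,n4}; idom=n4

DF derivation:
  join n2 pred n0: · stop@n0
  join n2 pred n1: n1 stop@n0
  join n2 pred n7: n7→n4→n2 stop@n0
  join n7 pred n4: · stop@n4
  join n7 pred n5: n5 stop@n4
  join n7 pred n6: n6→n5 stop@n4
  n0: DF=∅
  n1: DF={n2}
  n2: DF={n2}
  n3: DF=∅
  n4: DF={n2}
  n5: DF={n7}
  n6: DF={n7}
  n7: DF={n2}

DF(n5) = ["n7"]

Answer: ["n7"]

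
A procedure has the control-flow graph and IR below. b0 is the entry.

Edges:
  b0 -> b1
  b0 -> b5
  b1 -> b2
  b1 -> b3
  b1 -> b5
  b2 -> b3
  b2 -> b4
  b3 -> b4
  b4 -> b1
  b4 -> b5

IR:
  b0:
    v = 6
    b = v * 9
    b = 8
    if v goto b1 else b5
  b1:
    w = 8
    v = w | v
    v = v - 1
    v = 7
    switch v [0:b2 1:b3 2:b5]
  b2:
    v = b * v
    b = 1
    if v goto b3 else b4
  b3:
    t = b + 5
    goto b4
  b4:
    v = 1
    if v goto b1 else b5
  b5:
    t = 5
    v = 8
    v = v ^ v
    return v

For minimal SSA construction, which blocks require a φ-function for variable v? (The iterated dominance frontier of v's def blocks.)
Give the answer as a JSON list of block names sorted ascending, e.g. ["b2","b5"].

idom tree: b1←b0 b2←b1 b3←b1 b4←b1 b5←b0
Dom at joins:
  b1: preds {b0,b4}: {b0} ∩ {b0,b1,b4} = {b0}; idom=b0
  b3: preds {b1,b2}: {b0,b1} ∩ {b0,b1,b2} = {b0,b1}; idom=b1
  b4: preds {b2,b3}: {b0,b1,b2} ∩ {b0,b1,b3} = {b0,b1}; idom=b1
  b5: preds {b0,b1,b4}: {b0} ∩ {b0,b1} ∩ {b0,b1,b4} = {b0}; idom=b0

DF walk-up:
  b1←b0: walk · to b0
  b1←b4: walk b4→b1 to b0
  b3←b1: walk · to b1
  b3←b2: walk b2 to b1
  b4←b2: walk b2 to b1
  b4←b3: walk b3 to b1
  b5←b0: walk · to b0
  b5←b1: walk b1 to b0
  b5←b4: walk b4→b1 to b0
  b0: DF=∅
  b1: DF={b1,b5}
  b2: DF={b3,b4}
  b3: DF={b4}
  b4: DF={b1,b5}
  b5: DF=∅

φ for v: defs {b0,b1,b2,b4,b5}
  DF⁺ = {b1,b3,b4,b5}

Answer: ["b1", "b3", "b4", "b5"]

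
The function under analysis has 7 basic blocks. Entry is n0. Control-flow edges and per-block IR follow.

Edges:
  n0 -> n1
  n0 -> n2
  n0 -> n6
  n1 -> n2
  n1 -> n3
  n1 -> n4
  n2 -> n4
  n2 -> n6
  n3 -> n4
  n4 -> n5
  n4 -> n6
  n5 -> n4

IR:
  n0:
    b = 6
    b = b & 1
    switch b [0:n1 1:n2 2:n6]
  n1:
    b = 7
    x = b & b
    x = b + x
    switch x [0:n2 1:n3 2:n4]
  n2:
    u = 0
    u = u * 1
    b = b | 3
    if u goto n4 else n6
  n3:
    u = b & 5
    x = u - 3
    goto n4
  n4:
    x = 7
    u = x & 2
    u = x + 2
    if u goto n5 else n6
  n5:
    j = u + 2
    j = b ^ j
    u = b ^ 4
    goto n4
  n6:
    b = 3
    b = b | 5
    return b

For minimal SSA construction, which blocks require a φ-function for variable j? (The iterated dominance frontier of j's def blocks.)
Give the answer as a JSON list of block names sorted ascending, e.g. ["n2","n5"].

idom tree: n1←n0 n2←n0 n3←n1 n4←n0 n5←n4 n6←n0
Dom at joins:
  n2: preds {n0,n1}: {n0} ∩ {n0,n1} = {n0}; idom=n0
  n4: preds {n1,n2,n3,n5}: {n0,n1} ∩ {n0,n2} ∩ {n0,n1,n3} ∩ {n0,n4,n5} = {n0}; idom=n0
  n6: preds {n0,n2,n4}: {n0} ∩ {n0,n2} ∩ {n0,n4} = {n0}; idom=n0

DF walk-up:
  n2←n0: walk · to n0
  n2←n1: walk n1 to n0
  n4←n1: walk n1 to n0
  n4←n2: walk n2 to n0
  n4←n3: walk n3→n1 to n0
  n4←n5: walk n5→n4 to n0
  n6←n0: walk · to n0
  n6←n2: walk n2 to n0
  n6←n4: walk n4 to n0
  n0: DF=∅
  n1: DF={n2,n4}
  n2: DF={n4,n6}
  n3: DF={n4}
  n4: DF={n4,n6}
  n5: DF={n4}
  n6: DF=∅

φ for j: defs {n5}
  DF⁺ = {n4,n6}

Answer: ["n4", "n6"]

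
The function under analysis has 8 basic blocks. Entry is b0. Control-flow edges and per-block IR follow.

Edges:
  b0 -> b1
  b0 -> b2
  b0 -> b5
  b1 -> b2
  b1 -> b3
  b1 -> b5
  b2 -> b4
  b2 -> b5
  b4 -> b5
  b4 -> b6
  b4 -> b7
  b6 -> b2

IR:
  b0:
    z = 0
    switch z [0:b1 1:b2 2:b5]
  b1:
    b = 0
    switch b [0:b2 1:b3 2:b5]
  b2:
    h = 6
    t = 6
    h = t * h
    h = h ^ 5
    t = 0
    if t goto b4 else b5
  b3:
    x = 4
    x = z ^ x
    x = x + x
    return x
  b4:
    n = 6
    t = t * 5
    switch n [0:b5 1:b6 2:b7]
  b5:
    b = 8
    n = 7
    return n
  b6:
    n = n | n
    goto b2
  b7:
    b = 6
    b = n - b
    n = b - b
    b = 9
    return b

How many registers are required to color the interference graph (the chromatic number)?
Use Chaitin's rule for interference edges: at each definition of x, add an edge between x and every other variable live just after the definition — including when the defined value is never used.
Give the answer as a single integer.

Answer: 2

Analysis:
def/use:
  b0: {z} / ∅
  b1: {b} / ∅
  b2: {h,t} / ∅
  b3: {x} / {z}
  b4: {n,t} / {t}
  b5: {b,n} / ∅
  b6: {n} / {n}
  b7: {b,n} / {n}

Backward fixpoint:
  b0 li=∅ lo={z}
  b1 li={z} lo={z}
  b2 li=∅ lo={t}
  b3 li={z} lo=∅
  b4 li={t} lo={n}
  b5 li=∅ lo=∅
  b6 li={n} lo=∅
  b7 li={n} lo=∅

Interfere edges:
  b — {n,z}
  h — {t}
  n — {b,t}
  t — {h,n}
  x — {z}
  z — {b,x}

Registers:
  lower bound: {b,n} mutually conflict ⇒ χ ≥ 2
  2-colouring: c0={b,t,x}  c1={h,n,z}
  χ = 2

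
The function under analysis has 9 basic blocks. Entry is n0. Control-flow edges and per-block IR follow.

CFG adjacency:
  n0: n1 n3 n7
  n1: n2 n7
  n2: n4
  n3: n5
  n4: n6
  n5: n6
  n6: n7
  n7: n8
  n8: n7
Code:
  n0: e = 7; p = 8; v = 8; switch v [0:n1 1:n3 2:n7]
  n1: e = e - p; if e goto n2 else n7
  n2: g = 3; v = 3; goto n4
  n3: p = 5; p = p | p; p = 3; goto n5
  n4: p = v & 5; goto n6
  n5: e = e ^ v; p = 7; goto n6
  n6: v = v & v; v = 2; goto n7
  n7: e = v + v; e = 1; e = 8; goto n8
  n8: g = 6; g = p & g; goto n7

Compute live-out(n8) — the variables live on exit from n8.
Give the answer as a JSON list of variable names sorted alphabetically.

Per-block:
  n0: {e,p,v} / ∅
  n1: {e} / {e,p}
  n2: {g,v} / ∅
  n3: {p} / ∅
  n4: {p} / {v}
  n5: {e,p} / {e,v}
  n6: {v} / {v}
  n7: {e} / {v}
  n8: {g} / {p}

Live sets:
  n0: in=∅ out={e,p,v}
  n1: in={e,p,v} out={p,v}
  n2: in=∅ out={v}
  n3: in={e,v} out={e,v}
  n4: in={v} out={p,v}
  n5: in={e,v} out={p,v}
  n6: in={p,v} out={p,v}
  n7: in={p,v} out={p,v}
  n8: in={p,v} out={p,v}

live-out(n8) = ["p", "v"]

Answer: ["p", "v"]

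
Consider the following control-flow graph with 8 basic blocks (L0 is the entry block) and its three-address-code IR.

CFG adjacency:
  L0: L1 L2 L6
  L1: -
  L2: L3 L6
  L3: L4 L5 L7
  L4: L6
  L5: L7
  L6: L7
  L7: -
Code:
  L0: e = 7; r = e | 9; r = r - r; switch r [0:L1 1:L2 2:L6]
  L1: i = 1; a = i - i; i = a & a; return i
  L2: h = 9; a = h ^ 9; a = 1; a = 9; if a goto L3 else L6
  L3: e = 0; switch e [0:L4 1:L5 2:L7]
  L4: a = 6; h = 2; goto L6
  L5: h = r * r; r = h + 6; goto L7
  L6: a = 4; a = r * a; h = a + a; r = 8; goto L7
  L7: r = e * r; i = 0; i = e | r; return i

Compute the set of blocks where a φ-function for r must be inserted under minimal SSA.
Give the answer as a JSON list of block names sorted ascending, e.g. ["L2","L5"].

Answer: ["L7"]

Analysis:
idom tree: L1←L0 L2←L0 L3←L2 L4←L3 L5←L3 L6←L0 L7←L0
Dom∩ at merges:
  L6: preds {L0,L2,L4}: {L0} ∩ {L0,L2} ∩ {L0,L2,L3,L4} = {L0}; idom=L0
  L7: preds {L3,L5,L6}: {L0,L2,L3} ∩ {L0,L2,L3,L5} ∩ {L0,L6} = {L0}; idom=L0

DF walk-up:
  join L6 pred L0: · stop@L0
  join L6 pred L2: L2 stop@L0
  join L6 pred L4: L4→L3→L2 stop@L0
  join L7 pred L3: L3→L2 stop@L0
  join L7 pred L5: L5→L3→L2 stop@L0
  join L7 pred L6: L6 stop@L0
  DF(L0)=∅
  DF(L1)=∅
  DF(L2)={L6,L7}
  DF(L3)={L6,L7}
  DF(L4)={L6}
  DF(L5)={L7}
  DF(L6)={L7}
  DF(L7)=∅

φ for r: defs {L0,L5,L6,L7}
  DF⁺ = {L7}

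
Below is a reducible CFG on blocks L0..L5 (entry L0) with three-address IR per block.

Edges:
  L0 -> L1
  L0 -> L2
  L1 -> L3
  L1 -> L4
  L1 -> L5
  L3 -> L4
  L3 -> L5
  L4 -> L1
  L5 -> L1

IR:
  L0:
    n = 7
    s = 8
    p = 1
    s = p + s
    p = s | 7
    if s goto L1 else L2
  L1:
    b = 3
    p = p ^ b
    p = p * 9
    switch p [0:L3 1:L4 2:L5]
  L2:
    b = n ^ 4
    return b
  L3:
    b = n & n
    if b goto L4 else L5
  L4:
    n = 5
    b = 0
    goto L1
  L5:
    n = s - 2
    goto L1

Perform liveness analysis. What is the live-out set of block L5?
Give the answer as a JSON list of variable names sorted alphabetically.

Answer: ["n", "p", "s"]

Analysis:
Block summaries:
  L0: def={n,p,s} ue=∅
  L1: def={b,p} ue={p}
  L2: def={b} ue={n}
  L3: def={b} ue={n}
  L4: def={b,n} ue=∅
  L5: def={n} ue={s}

Liveness:
  live L0: ∅→{n,p,s}
  live L1: {n,p,s}→{n,p,s}
  live L2: {n}→∅
  live L3: {n,p,s}→{p,s}
  live L4: {p,s}→{n,p,s}
  live L5: {p,s}→{n,p,s}

live-out(L5) = ["n", "p", "s"]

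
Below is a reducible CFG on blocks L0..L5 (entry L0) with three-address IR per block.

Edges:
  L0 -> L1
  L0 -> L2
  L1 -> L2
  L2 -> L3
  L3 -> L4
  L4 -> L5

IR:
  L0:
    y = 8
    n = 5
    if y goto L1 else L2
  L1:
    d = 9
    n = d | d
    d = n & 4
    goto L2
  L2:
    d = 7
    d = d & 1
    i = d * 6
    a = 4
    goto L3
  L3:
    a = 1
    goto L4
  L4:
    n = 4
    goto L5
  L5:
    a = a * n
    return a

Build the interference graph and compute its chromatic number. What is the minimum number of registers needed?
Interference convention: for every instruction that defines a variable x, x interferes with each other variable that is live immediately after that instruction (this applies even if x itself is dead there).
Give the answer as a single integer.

Answer: 2

Analysis:
Per-block:
  L0 def {n,y} use ∅
  L1 def {d,n} use ∅
  L2 def {a,d,i} use ∅
  L3 def {a} use ∅
  L4 def {n} use ∅
  L5 def {a} use {a,n}

Backward fixpoint:
  L0: in=∅ out=∅
  L1: in=∅ out=∅
  L2: in=∅ out=∅
  L3: in=∅ out={a}
  L4: in={a} out={a,n}
  L5: in={a,n} out=∅

Interfere edges:
  a: {n}
  d: ∅
  i: ∅
  n: {a,y}
  y: {n}

Colouring:
  lower bound: {a,n} mutually conflict ⇒ χ ≥ 2
  assign a→c1 d→c0 i→c0 n→c0 y→c1 — no edge inside a register ⇒ χ ≤ 2
  χ = 2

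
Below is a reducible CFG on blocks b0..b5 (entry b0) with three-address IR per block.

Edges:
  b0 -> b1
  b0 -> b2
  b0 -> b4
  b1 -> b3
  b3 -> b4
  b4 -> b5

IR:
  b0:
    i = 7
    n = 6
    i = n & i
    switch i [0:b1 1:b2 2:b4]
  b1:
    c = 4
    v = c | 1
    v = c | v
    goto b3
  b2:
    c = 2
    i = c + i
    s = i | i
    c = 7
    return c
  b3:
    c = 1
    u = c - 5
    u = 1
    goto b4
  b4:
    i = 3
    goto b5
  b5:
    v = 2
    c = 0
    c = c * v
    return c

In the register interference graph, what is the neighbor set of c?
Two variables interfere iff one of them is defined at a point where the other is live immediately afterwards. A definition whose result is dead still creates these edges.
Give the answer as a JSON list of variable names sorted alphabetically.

Answer: ["i", "v"]

Working:
Per-block:
  b0: {i,n} / ∅
  b1: {c,v} / ∅
  b2: {c,i,s} / {i}
  b3: {c,u} / ∅
  b4: {i} / ∅
  b5: {c,v} / ∅

Live sets:
  b0 li=∅ lo={i}
  b1 li=∅ lo=∅
  b2 li={i} lo=∅
  b3 li=∅ lo=∅
  b4 li=∅ lo=∅
  b5 li=∅ lo=∅

Interference:
  c — {i,v}
  i — {c,n}
  n — {i}
  s — ∅
  u — ∅
  v — {c}

N(c) = ["i", "v"]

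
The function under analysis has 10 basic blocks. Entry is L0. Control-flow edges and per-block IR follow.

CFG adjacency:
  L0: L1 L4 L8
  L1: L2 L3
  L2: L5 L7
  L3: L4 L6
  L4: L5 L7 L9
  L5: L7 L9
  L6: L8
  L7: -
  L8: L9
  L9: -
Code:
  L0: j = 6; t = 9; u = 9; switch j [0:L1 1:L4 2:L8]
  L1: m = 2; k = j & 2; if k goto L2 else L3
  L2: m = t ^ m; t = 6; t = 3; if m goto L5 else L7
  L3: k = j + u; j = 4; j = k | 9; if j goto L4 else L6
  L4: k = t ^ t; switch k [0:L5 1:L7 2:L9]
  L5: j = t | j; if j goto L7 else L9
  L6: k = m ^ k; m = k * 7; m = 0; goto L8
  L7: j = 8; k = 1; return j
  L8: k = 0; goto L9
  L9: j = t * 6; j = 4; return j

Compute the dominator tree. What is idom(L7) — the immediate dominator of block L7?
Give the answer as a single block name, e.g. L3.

idom tree: L1←L0 L2←L1 L3←L1 L4←L0 L5←L0 L6←L3 L7←L0 L8←L0 L9←L0
Join-block Dom:
  L4: preds {L0,L3}: {L0} ∩ {L0,L1,L3} = {L0}; idom=L0
  L5: preds {L2,L4}: {L0,L1,L2} ∩ {L0,L4} = {L0}; idom=L0
  L7: preds {L2,L4,L5}: {L0,L1,L2} ∩ {L0,L4} ∩ {L0,L5} = {L0}; idom=L0
  L8: preds {L0,L6}: {L0} ∩ {L0,L1,L3,L6} = {L0}; idom=L0
  L9: preds {L4,L5,L8}: {L0,L4} ∩ {L0,L5} ∩ {L0,L8} = {L0}; idom=L0

idom(L7) = L0

Answer: L0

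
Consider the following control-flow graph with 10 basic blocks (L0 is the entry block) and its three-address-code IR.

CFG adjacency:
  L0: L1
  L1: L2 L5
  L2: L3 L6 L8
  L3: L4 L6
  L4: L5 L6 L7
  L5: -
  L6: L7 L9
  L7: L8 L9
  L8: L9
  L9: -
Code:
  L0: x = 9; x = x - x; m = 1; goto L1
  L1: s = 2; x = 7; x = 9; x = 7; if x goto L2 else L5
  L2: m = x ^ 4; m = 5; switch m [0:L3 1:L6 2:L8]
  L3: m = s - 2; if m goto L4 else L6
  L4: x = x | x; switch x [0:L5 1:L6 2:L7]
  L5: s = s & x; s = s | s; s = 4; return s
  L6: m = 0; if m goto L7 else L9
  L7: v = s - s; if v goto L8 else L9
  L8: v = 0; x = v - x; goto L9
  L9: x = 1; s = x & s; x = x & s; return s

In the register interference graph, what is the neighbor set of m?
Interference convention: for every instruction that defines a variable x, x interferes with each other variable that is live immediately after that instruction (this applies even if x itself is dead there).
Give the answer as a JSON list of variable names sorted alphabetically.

Block summaries:
  L0 def {m,x} use ∅
  L1 def {s,x} use ∅
  L2 def {m} use {x}
  L3 def {m} use {s}
  L4 def {x} use {x}
  L5 def {s} use {s,x}
  L6 def {m} use ∅
  L7 def {v} use {s}
  L8 def {v,x} use {x}
  L9 def {s,x} use {s}

Live sets:
  live L0: ∅→∅
  live L1: ∅→{s,x}
  live L2: {s,x}→{s,x}
  live L3: {s,x}→{s,x}
  live L4: {s,x}→{s,x}
  live L5: {s,x}→∅
  live L6: {s,x}→{s,x}
  live L7: {s,x}→{s,x}
  live L8: {s,x}→{s}
  live L9: {s}→∅

Interference:
  m: {s,x}
  s: {m,v,x}
  v: {s,x}
  x: {m,s,v}

N(m) = ["s", "x"]

Answer: ["s", "x"]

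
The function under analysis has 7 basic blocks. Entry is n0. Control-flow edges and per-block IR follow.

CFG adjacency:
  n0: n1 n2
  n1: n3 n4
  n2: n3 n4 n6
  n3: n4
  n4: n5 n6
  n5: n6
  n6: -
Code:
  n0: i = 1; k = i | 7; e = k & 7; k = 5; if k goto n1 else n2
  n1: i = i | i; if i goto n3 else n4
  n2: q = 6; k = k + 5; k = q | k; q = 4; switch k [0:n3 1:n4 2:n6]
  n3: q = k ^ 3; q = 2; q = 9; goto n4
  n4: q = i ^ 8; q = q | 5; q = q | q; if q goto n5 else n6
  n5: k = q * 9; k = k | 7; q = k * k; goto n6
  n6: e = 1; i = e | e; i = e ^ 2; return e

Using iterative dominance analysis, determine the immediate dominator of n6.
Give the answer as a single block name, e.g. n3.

idom tree: n1←n0 n2←n0 n3←n0 n4←n0 n5←n4 n6←n0
Join-block Dom:
  n3: preds {n1,n2}: {n0,n1} ∩ {n0,n2} = {n0}; idom=n0
  n4: preds {n1,n2,n3}: {n0,n1} ∩ {n0,n2} ∩ {n0,n3} = {n0}; idom=n0
  n6: preds {n2,n4,n5}: {n0,n2} ∩ {n0,n4} ∩ {n0,n4,n5} = {n0}; idom=n0

idom(n6) = n0

Answer: n0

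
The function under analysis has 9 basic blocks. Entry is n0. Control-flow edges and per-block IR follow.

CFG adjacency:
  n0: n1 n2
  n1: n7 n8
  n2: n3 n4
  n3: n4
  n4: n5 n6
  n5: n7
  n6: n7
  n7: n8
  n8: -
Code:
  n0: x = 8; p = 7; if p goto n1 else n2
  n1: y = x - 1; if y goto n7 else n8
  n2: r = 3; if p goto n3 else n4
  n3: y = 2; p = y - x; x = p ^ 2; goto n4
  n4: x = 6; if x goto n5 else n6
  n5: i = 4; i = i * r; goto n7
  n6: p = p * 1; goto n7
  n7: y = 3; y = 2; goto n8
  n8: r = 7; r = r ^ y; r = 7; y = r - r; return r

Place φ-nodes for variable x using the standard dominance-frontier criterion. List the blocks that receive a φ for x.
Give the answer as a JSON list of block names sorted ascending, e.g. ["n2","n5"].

Answer: ["n4", "n7", "n8"]

Derivation:
idom tree: n1←n0 n2←n0 n3←n2 n4←n2 n5←n4 n6←n4 n7←n0 n8←n0
Dom∩ at merges:
  n4: preds {n2,n3}: {n0,n2} ∩ {n0,n2,n3} = {n0,n2}; idom=n2
  n7: preds {n1,n5,n6}: {n0,n1} ∩ {n0,n2,n4,n5} ∩ {n0,n2,n4,n6} = {n0}; idom=n0
  n8: preds {n1,n7}: {n0,n1} ∩ {n0,n7} = {n0}; idom=n0

DF walk-up:
  join n4 pred n2: · stop@n2
  join n4 pred n3: n3 stop@n2
  join n7 pred n1: n1 stop@n0
  join n7 pred n5: n5→n4→n2 stop@n0
  join n7 pred n6: n6→n4→n2 stop@n0
  join n8 pred n1: n1 stop@n0
  join n8 pred n7: n7 stop@n0
  n0 → ∅
  n1 → {n7,n8}
  n2 → {n7}
  n3 → {n4}
  n4 → {n7}
  n5 → {n7}
  n6 → {n7}
  n7 → {n8}
  n8 → ∅

φ for x: defs {n0,n3,n4}
  DF⁺ = {n4,n7,n8}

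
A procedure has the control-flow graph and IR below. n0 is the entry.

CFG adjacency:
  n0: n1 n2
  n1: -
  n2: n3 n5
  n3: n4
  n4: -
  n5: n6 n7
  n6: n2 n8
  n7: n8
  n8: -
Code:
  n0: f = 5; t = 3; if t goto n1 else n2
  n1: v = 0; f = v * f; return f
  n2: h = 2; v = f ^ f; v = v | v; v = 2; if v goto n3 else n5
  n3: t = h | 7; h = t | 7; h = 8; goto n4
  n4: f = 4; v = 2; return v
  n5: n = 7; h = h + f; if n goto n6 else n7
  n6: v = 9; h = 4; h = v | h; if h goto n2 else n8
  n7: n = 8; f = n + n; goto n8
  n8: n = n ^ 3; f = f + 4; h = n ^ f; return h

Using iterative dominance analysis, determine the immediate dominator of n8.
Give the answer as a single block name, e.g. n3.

Answer: n5

Analysis:
idom tree: n1←n0 n2←n0 n3←n2 n4←n3 n5←n2 n6←n5 n7←n5 n8←n5
Dom at joins:
  n2: preds {n0,n6}: {n0} ∩ {n0,n2,n5,n6} = {n0}; idom=n0
  n8: preds {n6,n7}: {n0,n2,n5,n6} ∩ {n0,n2,n5,n7} = {n0,n2,n5}; idom=n5

idom(n8) = n5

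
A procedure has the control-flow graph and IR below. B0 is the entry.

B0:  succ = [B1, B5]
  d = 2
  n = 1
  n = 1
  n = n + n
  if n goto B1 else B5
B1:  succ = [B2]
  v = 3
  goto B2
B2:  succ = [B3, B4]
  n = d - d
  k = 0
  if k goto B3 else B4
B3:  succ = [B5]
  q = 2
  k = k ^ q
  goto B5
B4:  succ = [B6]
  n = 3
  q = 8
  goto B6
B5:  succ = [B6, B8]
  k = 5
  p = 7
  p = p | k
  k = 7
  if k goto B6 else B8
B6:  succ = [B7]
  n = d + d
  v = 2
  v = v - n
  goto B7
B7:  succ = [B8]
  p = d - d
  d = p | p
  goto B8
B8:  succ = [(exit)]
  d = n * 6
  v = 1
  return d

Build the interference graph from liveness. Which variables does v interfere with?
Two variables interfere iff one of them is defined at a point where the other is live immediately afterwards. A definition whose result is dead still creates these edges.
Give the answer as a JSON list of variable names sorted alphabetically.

Answer: ["d", "n"]

Analysis:
Per-block:
  B0 def {d,n} use ∅
  B1 def {v} use ∅
  B2 def {k,n} use {d}
  B3 def {k,q} use {k}
  B4 def {n,q} use ∅
  B5 def {k,p} use ∅
  B6 def {n,v} use {d}
  B7 def {d,p} use {d}
  B8 def {d,v} use {n}

Liveness:
  live B0: ∅→{d,n}
  live B1: {d}→{d}
  live B2: {d}→{d,k,n}
  live B3: {d,k,n}→{d,n}
  live B4: {d}→{d}
  live B5: {d,n}→{d,n}
  live B6: {d}→{d,n}
  live B7: {d,n}→{n}
  live B8: {n}→∅

Interfere edges:
  d: {k,n,p,q,v}
  k: {d,n,p,q}
  n: {d,k,p,q,v}
  p: {d,k,n}
  q: {d,k,n}
  v: {d,n}

N(v) = ["d", "n"]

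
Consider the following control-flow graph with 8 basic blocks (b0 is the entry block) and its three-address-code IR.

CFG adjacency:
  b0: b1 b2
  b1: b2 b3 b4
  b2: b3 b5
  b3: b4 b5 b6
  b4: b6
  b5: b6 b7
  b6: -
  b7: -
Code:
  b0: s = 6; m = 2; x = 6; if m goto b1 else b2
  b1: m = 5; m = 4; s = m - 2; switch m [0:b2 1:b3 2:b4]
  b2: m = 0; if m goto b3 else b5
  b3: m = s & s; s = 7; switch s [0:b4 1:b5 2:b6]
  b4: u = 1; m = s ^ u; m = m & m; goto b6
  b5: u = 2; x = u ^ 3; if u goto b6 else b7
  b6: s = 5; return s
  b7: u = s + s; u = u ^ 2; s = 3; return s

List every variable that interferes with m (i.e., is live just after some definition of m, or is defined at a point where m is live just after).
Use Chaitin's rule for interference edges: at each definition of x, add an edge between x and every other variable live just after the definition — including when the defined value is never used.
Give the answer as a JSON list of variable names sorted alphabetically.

def/use:
  b0 def {m,s,x} use ∅
  b1 def {m,s} use ∅
  b2 def {m} use ∅
  b3 def {m,s} use {s}
  b4 def {m,u} use {s}
  b5 def {u,x} use ∅
  b6 def {s} use ∅
  b7 def {s,u} use {s}

Liveness:
  b0 li=∅ lo={s}
  b1 li=∅ lo={s}
  b2 li={s} lo={s}
  b3 li={s} lo={s}
  b4 li={s} lo=∅
  b5 li={s} lo={s}
  b6 li=∅ lo=∅
  b7 li={s} lo=∅

Interference:
  m: {s,x}
  s: {m,u,x}
  u: {s,x}
  x: {m,s,u}

N(m) = ["s", "x"]

Answer: ["s", "x"]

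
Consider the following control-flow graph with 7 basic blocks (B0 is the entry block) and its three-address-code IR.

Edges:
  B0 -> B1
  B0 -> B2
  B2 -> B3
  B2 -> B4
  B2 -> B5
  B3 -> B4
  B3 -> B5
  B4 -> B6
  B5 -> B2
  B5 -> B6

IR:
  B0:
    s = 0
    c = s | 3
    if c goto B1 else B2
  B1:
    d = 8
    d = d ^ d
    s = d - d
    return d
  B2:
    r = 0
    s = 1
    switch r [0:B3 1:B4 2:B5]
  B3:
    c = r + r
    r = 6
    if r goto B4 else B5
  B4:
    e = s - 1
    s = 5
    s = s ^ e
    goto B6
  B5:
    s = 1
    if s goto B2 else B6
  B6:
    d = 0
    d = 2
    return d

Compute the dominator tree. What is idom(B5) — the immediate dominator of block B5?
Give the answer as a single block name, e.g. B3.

Answer: B2

Derivation:
idom tree: B1←B0 B2←B0 B3←B2 B4←B2 B5←B2 B6←B2
Dom at joins:
  B2: preds {B0,B5}: {B0} ∩ {B0,B2,B5} = {B0}; idom=B0
  B4: preds {B2,B3}: {B0,B2} ∩ {B0,B2,B3} = {B0,B2}; idom=B2
  B5: preds {B2,B3}: {B0,B2} ∩ {B0,B2,B3} = {B0,B2}; idom=B2
  B6: preds {B4,B5}: {B0,B2,B4} ∩ {B0,B2,B5} = {B0,B2}; idom=B2

idom(B5) = B2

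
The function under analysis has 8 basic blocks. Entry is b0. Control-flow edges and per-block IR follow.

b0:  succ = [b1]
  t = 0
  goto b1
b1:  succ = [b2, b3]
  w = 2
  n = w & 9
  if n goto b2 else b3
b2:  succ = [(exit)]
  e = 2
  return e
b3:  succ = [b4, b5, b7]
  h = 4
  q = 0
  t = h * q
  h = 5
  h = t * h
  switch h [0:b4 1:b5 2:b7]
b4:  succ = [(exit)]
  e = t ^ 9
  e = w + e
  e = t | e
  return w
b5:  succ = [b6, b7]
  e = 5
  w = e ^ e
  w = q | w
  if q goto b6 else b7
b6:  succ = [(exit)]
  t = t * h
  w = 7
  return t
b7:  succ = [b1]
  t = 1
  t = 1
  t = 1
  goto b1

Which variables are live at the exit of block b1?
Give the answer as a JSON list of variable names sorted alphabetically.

Block summaries:
  b0 def {t} use ∅
  b1 def {n,w} use ∅
  b2 def {e} use ∅
  b3 def {h,q,t} use ∅
  b4 def {e} use {t,w}
  b5 def {e,w} use {q}
  b6 def {t,w} use {h,t}
  b7 def {t} use ∅

Backward fixpoint:
  live b0: ∅→∅
  live b1: ∅→{w}
  live b2: ∅→∅
  live b3: {w}→{h,q,t,w}
  live b4: {t,w}→∅
  live b5: {h,q,t}→{h,t}
  live b6: {h,t}→∅
  live b7: ∅→∅

live-out(b1) = ["w"]

Answer: ["w"]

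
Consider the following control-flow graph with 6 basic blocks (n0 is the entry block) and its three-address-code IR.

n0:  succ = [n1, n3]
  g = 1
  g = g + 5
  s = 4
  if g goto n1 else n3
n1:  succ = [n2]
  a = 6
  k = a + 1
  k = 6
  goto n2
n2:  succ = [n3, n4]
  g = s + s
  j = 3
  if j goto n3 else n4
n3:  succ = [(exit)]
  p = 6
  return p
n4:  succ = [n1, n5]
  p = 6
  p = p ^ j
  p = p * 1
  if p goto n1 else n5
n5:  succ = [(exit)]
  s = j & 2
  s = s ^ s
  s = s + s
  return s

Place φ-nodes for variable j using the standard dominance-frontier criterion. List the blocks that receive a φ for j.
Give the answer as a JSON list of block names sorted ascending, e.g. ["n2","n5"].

idom tree: n1←n0 n2←n1 n3←n0 n4←n2 n5←n4
Join-block Dom:
  n1: preds {n0,n4}: {n0} ∩ {n0,n1,n2,n4} = {n0}; idom=n0
  n3: preds {n0,n2}: {n0} ∩ {n0,n1,n2} = {n0}; idom=n0

DF walk-up:
  join n1 pred n0: · stop@n0
  join n1 pred n4: n4→n2→n1 stop@n0
  join n3 pred n0: · stop@n0
  join n3 pred n2: n2→n1 stop@n0
  DF(n0)=∅
  DF(n1)={n1,n3}
  DF(n2)={n1,n3}
  DF(n3)=∅
  DF(n4)={n1}
  DF(n5)=∅

φ for j: defs {n2}
  DF⁺ = {n1,n3}

Answer: ["n1", "n3"]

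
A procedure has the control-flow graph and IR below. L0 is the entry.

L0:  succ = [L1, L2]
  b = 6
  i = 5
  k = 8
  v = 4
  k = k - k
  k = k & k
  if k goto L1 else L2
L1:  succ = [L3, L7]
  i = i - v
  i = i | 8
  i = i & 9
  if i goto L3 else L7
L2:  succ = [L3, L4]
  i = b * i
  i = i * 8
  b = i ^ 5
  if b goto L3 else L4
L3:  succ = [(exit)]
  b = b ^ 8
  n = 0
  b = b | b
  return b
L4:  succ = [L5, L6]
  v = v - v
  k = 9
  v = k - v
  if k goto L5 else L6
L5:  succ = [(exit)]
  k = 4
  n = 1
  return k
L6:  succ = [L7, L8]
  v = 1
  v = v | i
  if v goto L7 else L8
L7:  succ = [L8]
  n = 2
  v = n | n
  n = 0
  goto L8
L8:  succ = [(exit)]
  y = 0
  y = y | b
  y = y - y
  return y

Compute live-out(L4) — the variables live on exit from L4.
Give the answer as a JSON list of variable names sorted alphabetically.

Answer: ["b", "i"]

Derivation:
Block summaries:
  L0 def {b,i,k,v} use ∅
  L1 def {i} use {i,v}
  L2 def {b,i} use {b,i}
  L3 def {b,n} use {b}
  L4 def {k,v} use {v}
  L5 def {k,n} use ∅
  L6 def {v} use {i}
  L7 def {n,v} use ∅
  L8 def {y} use {b}

Backward fixpoint:
  live L0: ∅→{b,i,v}
  live L1: {b,i,v}→{b}
  live L2: {b,i,v}→{b,i,v}
  live L3: {b}→∅
  live L4: {b,i,v}→{b,i}
  live L5: ∅→∅
  live L6: {b,i}→{b}
  live L7: {b}→{b}
  live L8: {b}→∅

live-out(L4) = ["b", "i"]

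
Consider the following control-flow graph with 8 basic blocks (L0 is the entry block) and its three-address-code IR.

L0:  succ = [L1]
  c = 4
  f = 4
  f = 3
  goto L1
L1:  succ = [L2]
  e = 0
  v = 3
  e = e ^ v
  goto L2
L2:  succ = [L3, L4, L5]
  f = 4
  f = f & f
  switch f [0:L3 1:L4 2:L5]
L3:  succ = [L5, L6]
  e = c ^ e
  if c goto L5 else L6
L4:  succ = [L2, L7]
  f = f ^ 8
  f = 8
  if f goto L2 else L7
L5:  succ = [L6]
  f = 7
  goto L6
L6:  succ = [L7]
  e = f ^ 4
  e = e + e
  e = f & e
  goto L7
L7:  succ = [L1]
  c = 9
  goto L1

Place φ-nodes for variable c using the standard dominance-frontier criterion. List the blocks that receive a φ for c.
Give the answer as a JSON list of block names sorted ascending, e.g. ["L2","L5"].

idom tree: L1←L0 L2←L1 L3←L2 L4←L2 L5←L2 L6←L2 L7←L2
Dom∩ at merges:
  L1: preds {L0,L7}: {L0} ∩ {L0,L1,L2,L7} = {L0}; idom=L0
  L2: preds {L1,L4}: {L0,L1} ∩ {L0,L1,L2,L4} = {L0,L1}; idom=L1
  L5: preds {L2,L3}: {L0,L1,L2} ∩ {L0,L1,L2,L3} = {L0,L1,L2}; idom=L2
  L6: preds {L3,L5}: {L0,L1,L2,L3} ∩ {L0,L1,L2,L5} = {L0,L1,L2}; idom=L2
  L7: preds {L4,L6}: {L0,L1,L2,L4} ∩ {L0,L1,L2,L6} = {L0,L1,L2}; idom=L2

DF derivation:
  L1←L0: walk · to L0
  L1←L7: walk L7→L2→L1 to L0
  L2←L1: walk · to L1
  L2←L4: walk L4→L2 to L1
  L5←L2: walk · to L2
  L5←L3: walk L3 to L2
  L6←L3: walk L3 to L2
  L6←L5: walk L5 to L2
  L7←L4: walk L4 to L2
  L7←L6: walk L6 to L2
  L0: DF=∅
  L1: DF={L1}
  L2: DF={L1,L2}
  L3: DF={L5,L6}
  L4: DF={L2,L7}
  L5: DF={L6}
  L6: DF={L7}
  L7: DF={L1}

φ for c: defs {L0,L7}
  DF⁺ = {L1}

Answer: ["L1"]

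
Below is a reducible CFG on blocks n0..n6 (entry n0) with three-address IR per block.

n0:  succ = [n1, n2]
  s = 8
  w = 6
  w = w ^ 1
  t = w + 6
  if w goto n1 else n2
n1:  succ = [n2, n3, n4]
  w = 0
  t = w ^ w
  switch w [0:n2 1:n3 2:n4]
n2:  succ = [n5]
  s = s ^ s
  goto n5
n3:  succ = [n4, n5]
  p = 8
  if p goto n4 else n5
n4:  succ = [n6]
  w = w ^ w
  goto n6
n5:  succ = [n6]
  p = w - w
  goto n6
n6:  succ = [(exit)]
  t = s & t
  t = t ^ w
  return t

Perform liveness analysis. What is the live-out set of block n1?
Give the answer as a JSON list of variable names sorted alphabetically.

Answer: ["s", "t", "w"]

Derivation:
Per-block:
  n0 def {s,t,w} use ∅
  n1 def {t,w} use ∅
  n2 def {s} use {s}
  n3 def {p} use ∅
  n4 def {w} use {w}
  n5 def {p} use {w}
  n6 def {t} use {s,t,w}

Liveness:
  live n0: ∅→{s,t,w}
  live n1: {s}→{s,t,w}
  live n2: {s,t,w}→{s,t,w}
  live n3: {s,t,w}→{s,t,w}
  live n4: {s,t,w}→{s,t,w}
  live n5: {s,t,w}→{s,t,w}
  live n6: {s,t,w}→∅

live-out(n1) = ["s", "t", "w"]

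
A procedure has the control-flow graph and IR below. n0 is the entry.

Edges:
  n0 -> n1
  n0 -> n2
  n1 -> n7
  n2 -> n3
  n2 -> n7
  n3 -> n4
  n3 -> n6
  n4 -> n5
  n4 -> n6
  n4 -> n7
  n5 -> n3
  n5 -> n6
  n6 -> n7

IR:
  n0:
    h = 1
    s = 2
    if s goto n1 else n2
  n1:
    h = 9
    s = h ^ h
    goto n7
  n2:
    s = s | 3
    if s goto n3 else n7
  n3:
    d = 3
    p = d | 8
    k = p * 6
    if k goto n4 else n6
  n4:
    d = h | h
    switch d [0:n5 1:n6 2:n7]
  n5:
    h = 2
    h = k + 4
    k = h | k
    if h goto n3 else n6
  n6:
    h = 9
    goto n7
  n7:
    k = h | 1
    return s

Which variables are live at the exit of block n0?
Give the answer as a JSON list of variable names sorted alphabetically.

Answer: ["h", "s"]

Analysis:
Per-block:
  n0: {h,s} / ∅
  n1: {h,s} / ∅
  n2: {s} / {s}
  n3: {d,k,p} / ∅
  n4: {d} / {h}
  n5: {h,k} / {k}
  n6: {h} / ∅
  n7: {k} / {h,s}

Live sets:
  live n0: ∅→{h,s}
  live n1: ∅→{h,s}
  live n2: {h,s}→{h,s}
  live n3: {h,s}→{h,k,s}
  live n4: {h,k,s}→{h,k,s}
  live n5: {k,s}→{h,s}
  live n6: {s}→{h,s}
  live n7: {h,s}→∅

live-out(n0) = ["h", "s"]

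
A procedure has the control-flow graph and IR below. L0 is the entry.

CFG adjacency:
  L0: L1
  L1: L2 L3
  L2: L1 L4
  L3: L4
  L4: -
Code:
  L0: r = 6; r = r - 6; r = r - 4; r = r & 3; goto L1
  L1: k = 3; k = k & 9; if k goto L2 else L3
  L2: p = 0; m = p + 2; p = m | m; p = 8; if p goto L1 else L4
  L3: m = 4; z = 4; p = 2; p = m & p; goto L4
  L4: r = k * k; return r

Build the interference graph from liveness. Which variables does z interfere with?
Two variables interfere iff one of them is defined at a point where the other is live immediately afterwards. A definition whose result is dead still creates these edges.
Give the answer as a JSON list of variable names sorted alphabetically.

Answer: ["k", "m"]

Working:
Block summaries:
  L0: {r} / ∅
  L1: {k} / ∅
  L2: {m,p} / ∅
  L3: {m,p,z} / ∅
  L4: {r} / {k}

Live sets:
  live L0: ∅→∅
  live L1: ∅→{k}
  live L2: {k}→{k}
  live L3: {k}→{k}
  live L4: {k}→∅

Conflict graph:
  k: {m,p,z}
  m: {k,p,z}
  p: {k,m}
  r: ∅
  z: {k,m}

N(z) = ["k", "m"]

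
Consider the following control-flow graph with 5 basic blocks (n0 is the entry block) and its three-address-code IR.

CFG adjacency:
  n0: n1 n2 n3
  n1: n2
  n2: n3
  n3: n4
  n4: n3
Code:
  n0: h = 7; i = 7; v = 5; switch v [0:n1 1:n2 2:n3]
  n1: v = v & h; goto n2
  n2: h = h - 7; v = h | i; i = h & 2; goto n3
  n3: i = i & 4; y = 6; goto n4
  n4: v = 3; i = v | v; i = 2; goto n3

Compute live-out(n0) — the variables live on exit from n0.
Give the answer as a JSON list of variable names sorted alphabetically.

Per-block:
  n0: {h,i,v} / ∅
  n1: {v} / {h,v}
  n2: {h,i,v} / {h,i}
  n3: {i,y} / {i}
  n4: {i,v} / ∅

Liveness:
  live n0: ∅→{h,i,v}
  live n1: {h,i,v}→{h,i}
  live n2: {h,i}→{i}
  live n3: {i}→∅
  live n4: ∅→{i}

live-out(n0) = ["h", "i", "v"]

Answer: ["h", "i", "v"]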